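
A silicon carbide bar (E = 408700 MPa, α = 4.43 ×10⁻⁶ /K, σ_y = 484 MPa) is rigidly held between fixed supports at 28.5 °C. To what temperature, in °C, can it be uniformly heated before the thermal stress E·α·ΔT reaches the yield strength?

E = 408700 MPa = 408.7 GPa.
E·α·ΔT = 484.0 MPa ⇒ ΔT = 484.0 / (408.7×10³ × 4.43×10⁻⁶) = 267.3 K.
T = 28.5 + 267.3 = 295.8 °C.

296 °C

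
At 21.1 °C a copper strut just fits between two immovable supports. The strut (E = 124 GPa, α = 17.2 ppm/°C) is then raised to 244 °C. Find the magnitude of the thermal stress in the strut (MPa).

475 MPa

ΔT = 222.9 K. Constrained thermal stress σ = E·α·ΔT = 124.0×10³ MPa × 17.2×10⁻⁶ × 222.9 = 475 MPa (compressive).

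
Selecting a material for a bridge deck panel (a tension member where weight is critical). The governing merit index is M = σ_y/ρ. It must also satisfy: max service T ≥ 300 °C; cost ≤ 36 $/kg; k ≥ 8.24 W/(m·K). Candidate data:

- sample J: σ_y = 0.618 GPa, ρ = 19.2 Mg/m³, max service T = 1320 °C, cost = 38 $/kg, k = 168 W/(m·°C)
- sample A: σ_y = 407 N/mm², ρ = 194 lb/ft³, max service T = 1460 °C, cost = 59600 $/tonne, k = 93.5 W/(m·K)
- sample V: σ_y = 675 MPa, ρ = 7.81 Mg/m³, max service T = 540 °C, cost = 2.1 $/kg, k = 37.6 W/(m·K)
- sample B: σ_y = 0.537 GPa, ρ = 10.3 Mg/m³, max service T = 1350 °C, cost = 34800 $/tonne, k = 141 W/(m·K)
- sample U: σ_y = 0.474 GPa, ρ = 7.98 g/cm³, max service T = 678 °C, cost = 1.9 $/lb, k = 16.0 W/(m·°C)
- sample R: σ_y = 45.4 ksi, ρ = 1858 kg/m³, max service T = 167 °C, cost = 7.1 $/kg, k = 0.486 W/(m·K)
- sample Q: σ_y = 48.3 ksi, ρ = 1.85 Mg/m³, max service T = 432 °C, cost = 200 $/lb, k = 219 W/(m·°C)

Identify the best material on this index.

Screen on constraints: max service T ≥ 300 °C; cost ≤ 36 $/kg; k ≥ 8.24 W/(m·K). Survivors: sample V, sample B, sample U.
Convert each candidate to consistent units, then evaluate M:
  sample V: σ_y = 675.0 MPa, ρ = 7810 kg/m³
  sample B: σ_y = 537.0 MPa, ρ = 10300 kg/m³
  sample U: σ_y = 474.0 MPa, ρ = 7980 kg/m³
  sample V: M = 86.4 kN·m/kg
  sample U: M = 59.4 kN·m/kg
  sample B: M = 52.1 kN·m/kg
Highest index: sample V.

sample V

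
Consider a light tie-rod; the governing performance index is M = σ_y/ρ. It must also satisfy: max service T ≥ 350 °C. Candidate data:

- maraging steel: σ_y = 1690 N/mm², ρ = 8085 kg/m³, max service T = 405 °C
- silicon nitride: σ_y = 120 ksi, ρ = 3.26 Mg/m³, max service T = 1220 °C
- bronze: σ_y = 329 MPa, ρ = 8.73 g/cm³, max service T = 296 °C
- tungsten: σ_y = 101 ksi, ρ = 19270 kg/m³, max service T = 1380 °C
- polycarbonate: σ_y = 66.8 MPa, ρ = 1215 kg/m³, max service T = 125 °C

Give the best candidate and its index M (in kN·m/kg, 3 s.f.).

Screen on constraints: max service T ≥ 350 °C. Survivors: maraging steel, silicon nitride, tungsten.
Putting every candidate on a common basis:
  maraging steel: σ_y = 1690 MPa, ρ = 8085 kg/m³
  silicon nitride: σ_y = 827.4 MPa, ρ = 3260 kg/m³
  tungsten: σ_y = 696.4 MPa, ρ = 19270 kg/m³
  silicon nitride: M = 254 kN·m/kg
  maraging steel: M = 209 kN·m/kg
  tungsten: M = 36.1 kN·m/kg
Silicon nitride ranks first.

silicon nitride, M = 254 kN·m/kg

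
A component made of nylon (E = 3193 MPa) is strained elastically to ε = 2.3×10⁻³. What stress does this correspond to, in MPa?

7.34 MPa

E = 3193 MPa = 3.193 GPa.
σ = E·ε = 3193 MPa × 2.3×10⁻³ = 7.34 MPa.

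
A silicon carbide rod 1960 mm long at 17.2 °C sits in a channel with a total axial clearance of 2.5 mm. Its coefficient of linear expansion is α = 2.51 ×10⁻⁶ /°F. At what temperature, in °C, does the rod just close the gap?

300 °C

α = 2.51×10⁻⁶/°F × 9/5 = 4.52×10⁻⁶/K.
α·L₀·ΔT = 2.5 mm ⇒ ΔT = 2.5 / (4.52×10⁻⁶ × 1960.0) = 282.3 K.
T = 17.2 + 282.3 = 299.5 °C.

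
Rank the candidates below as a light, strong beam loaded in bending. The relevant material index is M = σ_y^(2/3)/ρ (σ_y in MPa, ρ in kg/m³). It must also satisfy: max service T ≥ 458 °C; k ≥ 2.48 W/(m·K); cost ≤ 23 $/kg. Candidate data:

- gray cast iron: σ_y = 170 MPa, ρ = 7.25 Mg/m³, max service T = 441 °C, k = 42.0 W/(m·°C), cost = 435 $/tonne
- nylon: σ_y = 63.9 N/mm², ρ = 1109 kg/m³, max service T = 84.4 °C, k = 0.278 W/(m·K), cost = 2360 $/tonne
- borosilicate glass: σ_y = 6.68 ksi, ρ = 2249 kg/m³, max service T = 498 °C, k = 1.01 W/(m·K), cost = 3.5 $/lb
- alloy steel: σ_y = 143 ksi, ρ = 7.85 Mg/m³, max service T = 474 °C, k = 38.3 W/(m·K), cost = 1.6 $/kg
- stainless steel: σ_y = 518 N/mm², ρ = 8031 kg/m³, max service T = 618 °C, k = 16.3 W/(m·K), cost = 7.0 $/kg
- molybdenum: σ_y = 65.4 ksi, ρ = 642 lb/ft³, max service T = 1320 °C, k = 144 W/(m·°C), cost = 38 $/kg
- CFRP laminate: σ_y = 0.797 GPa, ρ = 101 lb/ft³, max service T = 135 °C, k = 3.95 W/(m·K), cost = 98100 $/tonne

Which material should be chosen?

Screen on constraints: max service T ≥ 458 °C; k ≥ 2.48 W/(m·K); cost ≤ 23 $/kg. Survivors: alloy steel, stainless steel.
Putting every candidate on a common basis:
  alloy steel: σ_y = 986.0 MPa, ρ = 7850 kg/m³
  stainless steel: σ_y = 518.0 MPa, ρ = 8031 kg/m³
  alloy steel: M = 12.6×10⁻³
  stainless steel: M = 8.03×10⁻³
Alloy steel ranks first.

alloy steel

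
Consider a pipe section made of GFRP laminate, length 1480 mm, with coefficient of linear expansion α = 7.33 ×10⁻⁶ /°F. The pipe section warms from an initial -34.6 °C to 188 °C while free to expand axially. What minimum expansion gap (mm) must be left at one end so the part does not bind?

Convert α: 7.33×10⁻⁶/°F × (9/5) = 13.2×10⁻⁶/K.
ΔT = 188 − (-34.6) = 222.6 K.
ΔL = α·L₀·ΔT = 13.2×10⁻⁶ × 1480 mm × 222.6 K = 4.35 mm.

4.35 mm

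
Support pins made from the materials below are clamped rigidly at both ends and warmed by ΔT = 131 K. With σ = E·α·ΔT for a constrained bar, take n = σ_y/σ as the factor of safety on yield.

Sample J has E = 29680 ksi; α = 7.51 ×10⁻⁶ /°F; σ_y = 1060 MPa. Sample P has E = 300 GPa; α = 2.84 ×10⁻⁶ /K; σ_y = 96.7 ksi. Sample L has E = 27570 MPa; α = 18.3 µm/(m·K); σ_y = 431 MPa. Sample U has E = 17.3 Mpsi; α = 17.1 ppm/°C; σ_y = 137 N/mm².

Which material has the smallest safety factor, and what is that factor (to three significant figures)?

Converting E to GPa, α to ×10⁻⁶/K, σ_y to MPa, then σ and n for each:
  sample J: E = 204.6, α = 13.5, σ_y = 1060 → σ = 362 MPa, n = 2.93
  sample P: E = 300.0, α = 2.84, σ_y = 666.7 → σ = 112 MPa, n = 5.97
  sample L: E = 27.57, α = 18.3, σ_y = 431.0 → σ = 66.1 MPa, n = 6.52
  sample U: E = 119.3, α = 17.1, σ_y = 137.0 → σ = 267 MPa, n = 0.513
Smallest n: sample U with n = 0.513.

sample U, n = 0.513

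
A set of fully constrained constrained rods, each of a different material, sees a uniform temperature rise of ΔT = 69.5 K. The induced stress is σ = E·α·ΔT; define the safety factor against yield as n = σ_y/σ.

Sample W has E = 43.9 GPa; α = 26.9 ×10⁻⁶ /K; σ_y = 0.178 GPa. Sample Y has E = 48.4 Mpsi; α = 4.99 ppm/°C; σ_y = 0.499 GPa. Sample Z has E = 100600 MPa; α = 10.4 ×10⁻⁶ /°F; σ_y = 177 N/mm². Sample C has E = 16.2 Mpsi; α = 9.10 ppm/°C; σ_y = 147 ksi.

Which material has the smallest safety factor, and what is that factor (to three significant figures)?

sample Z, n = 1.35

In consistent units (E in GPa, α in ×10⁻⁶/K, σ_y in MPa):
  sample W: E = 43.90, α = 26.9, σ_y = 178.0 → σ = 82.1 MPa, n = 2.17
  sample Y: E = 333.7, α = 4.99, σ_y = 499.0 → σ = 116 MPa, n = 4.31
  sample Z: E = 100.6, α = 18.7, σ_y = 177.0 → σ = 131 MPa, n = 1.35
  sample C: E = 111.7, α = 9.10, σ_y = 1014 → σ = 70.6 MPa, n = 14.3
Smallest n: sample Z with n = 1.35.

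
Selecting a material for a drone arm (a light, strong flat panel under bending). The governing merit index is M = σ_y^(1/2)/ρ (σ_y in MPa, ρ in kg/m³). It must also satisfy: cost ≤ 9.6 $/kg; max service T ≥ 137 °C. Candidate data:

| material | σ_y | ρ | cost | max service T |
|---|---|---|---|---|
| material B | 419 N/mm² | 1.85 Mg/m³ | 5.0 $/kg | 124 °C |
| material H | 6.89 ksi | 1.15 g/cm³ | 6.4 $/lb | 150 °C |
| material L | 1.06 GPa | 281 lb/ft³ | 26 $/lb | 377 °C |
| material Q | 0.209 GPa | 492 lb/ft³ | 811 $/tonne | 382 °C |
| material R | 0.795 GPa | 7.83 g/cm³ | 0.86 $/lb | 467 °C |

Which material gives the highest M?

material R

Screen on constraints: cost ≤ 9.6 $/kg; max service T ≥ 137 °C. Survivors: material Q, material R.
After converting to SI:
  material Q: σ_y = 209.0 MPa, ρ = 7881 kg/m³
  material R: σ_y = 795.0 MPa, ρ = 7830 kg/m³
  material R: M = 3.60×10⁻³
  material Q: M = 1.83×10⁻³
The maximum is for material R.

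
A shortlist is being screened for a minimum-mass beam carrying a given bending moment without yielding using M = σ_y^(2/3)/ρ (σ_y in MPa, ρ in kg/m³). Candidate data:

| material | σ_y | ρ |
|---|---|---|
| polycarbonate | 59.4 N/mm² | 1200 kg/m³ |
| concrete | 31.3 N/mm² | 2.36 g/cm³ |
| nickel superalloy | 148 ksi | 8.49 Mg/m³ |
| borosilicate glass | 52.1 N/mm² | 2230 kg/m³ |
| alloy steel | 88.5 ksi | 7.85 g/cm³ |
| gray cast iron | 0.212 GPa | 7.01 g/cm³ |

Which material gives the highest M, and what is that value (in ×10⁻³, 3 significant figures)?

After converting to SI:
  polycarbonate: σ_y = 59.40 MPa, ρ = 1200 kg/m³
  concrete: σ_y = 31.30 MPa, ρ = 2360 kg/m³
  nickel superalloy: σ_y = 1020 MPa, ρ = 8490 kg/m³
  borosilicate glass: σ_y = 52.10 MPa, ρ = 2230 kg/m³
  alloy steel: σ_y = 610.2 MPa, ρ = 7850 kg/m³
  gray cast iron: σ_y = 212.0 MPa, ρ = 7010 kg/m³
  polycarbonate: M = 12.7×10⁻³
  nickel superalloy: M = 11.9×10⁻³
  alloy steel: M = 9.16×10⁻³
  borosilicate glass: M = 6.26×10⁻³
  gray cast iron: M = 5.07×10⁻³
  concrete: M = 4.21×10⁻³
Polycarbonate ranks first.

polycarbonate, M = 12.7×10⁻³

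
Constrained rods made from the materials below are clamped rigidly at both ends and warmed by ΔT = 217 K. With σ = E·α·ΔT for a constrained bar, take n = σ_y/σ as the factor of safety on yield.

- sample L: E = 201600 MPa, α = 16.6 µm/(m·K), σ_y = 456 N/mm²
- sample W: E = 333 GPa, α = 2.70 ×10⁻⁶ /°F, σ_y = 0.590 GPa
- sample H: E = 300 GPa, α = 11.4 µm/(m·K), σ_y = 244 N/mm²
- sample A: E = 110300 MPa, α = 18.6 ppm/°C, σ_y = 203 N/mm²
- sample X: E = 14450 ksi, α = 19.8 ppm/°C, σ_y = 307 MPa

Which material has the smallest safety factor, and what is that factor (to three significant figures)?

sample H, n = 0.329

Converting E to GPa, α to ×10⁻⁶/K, σ_y to MPa, then σ and n for each:
  sample L: E = 201.6, α = 16.6, σ_y = 456.0 → σ = 726 MPa, n = 0.628
  sample W: E = 333.0, α = 4.86, σ_y = 590.0 → σ = 351 MPa, n = 1.68
  sample H: E = 300.0, α = 11.4, σ_y = 244.0 → σ = 742 MPa, n = 0.329
  sample A: E = 110.3, α = 18.6, σ_y = 203.0 → σ = 445 MPa, n = 0.456
  sample X: E = 99.63, α = 19.8, σ_y = 307.0 → σ = 428 MPa, n = 0.717
Smallest n: sample H with n = 0.329.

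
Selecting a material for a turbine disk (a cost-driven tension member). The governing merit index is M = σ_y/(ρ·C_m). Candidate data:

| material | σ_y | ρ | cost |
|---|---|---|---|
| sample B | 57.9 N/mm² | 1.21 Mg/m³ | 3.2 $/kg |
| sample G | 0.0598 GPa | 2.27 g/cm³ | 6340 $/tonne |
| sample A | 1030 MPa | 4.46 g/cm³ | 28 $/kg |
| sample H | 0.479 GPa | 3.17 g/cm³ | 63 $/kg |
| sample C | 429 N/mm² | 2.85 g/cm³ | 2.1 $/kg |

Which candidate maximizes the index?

Normalizing units and computing the index:
  sample B: σ_y = 57.90 MPa, ρ = 1210 kg/m³, cost = 3.200 $/kg
  sample G: σ_y = 59.80 MPa, ρ = 2270 kg/m³, cost = 6.340 $/kg
  sample A: σ_y = 1030 MPa, ρ = 4460 kg/m³, cost = 28.00 $/kg
  sample H: σ_y = 479.0 MPa, ρ = 3170 kg/m³, cost = 63.00 $/kg
  sample C: σ_y = 429.0 MPa, ρ = 2850 kg/m³, cost = 2.100 $/kg
  sample C: M = 71.7 kN·m per $
  sample B: M = 15.0 kN·m per $
  sample A: M = 8.25 kN·m per $
  sample G: M = 4.16 kN·m per $
  sample H: M = 2.40 kN·m per $
The maximum is for sample C.

sample C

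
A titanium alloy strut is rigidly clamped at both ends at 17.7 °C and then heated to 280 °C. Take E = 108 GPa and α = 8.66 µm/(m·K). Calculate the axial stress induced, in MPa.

245 MPa

ΔT = 262.3 K. Constrained thermal stress σ = E·α·ΔT = 108.0×10³ MPa × 8.66×10⁻⁶ × 262.3 = 245 MPa (compressive).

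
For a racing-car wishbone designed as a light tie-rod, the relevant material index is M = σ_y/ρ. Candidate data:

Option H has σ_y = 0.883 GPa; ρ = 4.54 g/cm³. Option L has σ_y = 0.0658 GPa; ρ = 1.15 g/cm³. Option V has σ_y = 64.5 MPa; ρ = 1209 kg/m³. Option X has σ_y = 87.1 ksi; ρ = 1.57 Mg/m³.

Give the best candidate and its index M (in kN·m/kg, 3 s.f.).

option X, M = 383 kN·m/kg

Putting every candidate on a common basis:
  option H: σ_y = 883.0 MPa, ρ = 4540 kg/m³
  option L: σ_y = 65.80 MPa, ρ = 1150 kg/m³
  option V: σ_y = 64.50 MPa, ρ = 1209 kg/m³
  option X: σ_y = 600.5 MPa, ρ = 1570 kg/m³
  option X: M = 383 kN·m/kg
  option H: M = 194 kN·m/kg
  option L: M = 57.2 kN·m/kg
  option V: M = 53.3 kN·m/kg
Highest index: option X.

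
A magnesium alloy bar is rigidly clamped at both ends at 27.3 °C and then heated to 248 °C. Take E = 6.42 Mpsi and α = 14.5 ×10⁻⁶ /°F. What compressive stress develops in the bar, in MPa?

E = 6.42 Mpsi = 44.26 GPa.
α = 14.5×10⁻⁶/°F × 9/5 = 26.1×10⁻⁶/K.
ΔT = 220.7 K. Constrained thermal stress σ = E·α·ΔT = 44.26×10³ MPa × 26.1×10⁻⁶ × 220.7 = 255 MPa (compressive).

255 MPa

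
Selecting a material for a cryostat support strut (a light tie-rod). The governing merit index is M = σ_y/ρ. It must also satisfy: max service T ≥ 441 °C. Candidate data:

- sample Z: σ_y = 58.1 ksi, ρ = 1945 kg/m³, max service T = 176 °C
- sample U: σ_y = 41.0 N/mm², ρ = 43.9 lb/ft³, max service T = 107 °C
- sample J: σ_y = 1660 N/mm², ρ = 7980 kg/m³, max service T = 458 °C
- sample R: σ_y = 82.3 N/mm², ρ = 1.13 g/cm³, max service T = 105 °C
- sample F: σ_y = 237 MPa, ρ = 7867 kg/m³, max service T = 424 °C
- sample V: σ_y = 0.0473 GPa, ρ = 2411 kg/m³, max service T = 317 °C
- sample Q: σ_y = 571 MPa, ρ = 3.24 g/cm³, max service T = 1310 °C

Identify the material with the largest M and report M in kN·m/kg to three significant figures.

Screen on constraints: max service T ≥ 441 °C. Survivors: sample J, sample Q.
Putting every candidate on a common basis:
  sample J: σ_y = 1660 MPa, ρ = 7980 kg/m³
  sample Q: σ_y = 571.0 MPa, ρ = 3240 kg/m³
  sample J: M = 208 kN·m/kg
  sample Q: M = 176 kN·m/kg
Sample J ranks first.

sample J, M = 208 kN·m/kg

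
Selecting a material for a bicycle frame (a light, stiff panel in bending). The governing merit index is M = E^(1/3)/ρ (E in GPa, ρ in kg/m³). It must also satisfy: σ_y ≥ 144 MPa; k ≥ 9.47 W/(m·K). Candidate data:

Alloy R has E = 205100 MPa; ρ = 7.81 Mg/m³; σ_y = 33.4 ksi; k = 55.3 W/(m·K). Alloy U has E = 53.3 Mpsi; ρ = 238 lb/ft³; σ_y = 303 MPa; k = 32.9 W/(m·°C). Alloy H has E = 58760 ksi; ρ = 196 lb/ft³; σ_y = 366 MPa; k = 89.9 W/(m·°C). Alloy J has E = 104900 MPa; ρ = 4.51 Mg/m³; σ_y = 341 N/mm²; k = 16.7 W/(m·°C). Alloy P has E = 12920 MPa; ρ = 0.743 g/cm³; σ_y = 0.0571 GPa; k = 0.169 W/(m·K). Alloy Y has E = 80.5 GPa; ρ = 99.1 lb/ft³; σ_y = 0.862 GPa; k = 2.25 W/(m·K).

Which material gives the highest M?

alloy H

Screen on constraints: σ_y ≥ 144 MPa; k ≥ 9.47 W/(m·K). Survivors: alloy R, alloy U, alloy H, alloy J.
Convert each candidate to consistent units, then evaluate M:
  alloy R: E = 205.1 GPa, ρ = 7810 kg/m³
  alloy U: E = 367.5 GPa, ρ = 3812 kg/m³
  alloy H: E = 405.1 GPa, ρ = 3140 kg/m³
  alloy J: E = 104.9 GPa, ρ = 4510 kg/m³
  alloy H: M = 2.36×10⁻³
  alloy U: M = 1.88×10⁻³
  alloy J: M = 1.05×10⁻³
  alloy R: M = 0.755×10⁻³
Alloy H has the largest M.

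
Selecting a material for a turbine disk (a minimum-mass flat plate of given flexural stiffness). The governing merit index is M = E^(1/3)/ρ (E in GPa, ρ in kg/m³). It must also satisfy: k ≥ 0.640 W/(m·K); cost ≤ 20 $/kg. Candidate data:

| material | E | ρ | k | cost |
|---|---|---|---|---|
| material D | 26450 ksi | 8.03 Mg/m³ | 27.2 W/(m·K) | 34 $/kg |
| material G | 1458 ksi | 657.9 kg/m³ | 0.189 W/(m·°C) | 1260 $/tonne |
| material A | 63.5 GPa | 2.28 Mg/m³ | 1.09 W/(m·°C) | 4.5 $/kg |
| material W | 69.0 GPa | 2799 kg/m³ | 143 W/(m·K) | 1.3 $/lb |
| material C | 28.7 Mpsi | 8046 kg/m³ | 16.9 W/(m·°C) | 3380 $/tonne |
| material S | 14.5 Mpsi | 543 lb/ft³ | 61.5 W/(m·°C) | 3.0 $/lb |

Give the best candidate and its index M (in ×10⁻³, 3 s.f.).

material A, M = 1.75×10⁻³

Screen on constraints: k ≥ 0.640 W/(m·K); cost ≤ 20 $/kg. Survivors: material A, material W, material C, material S.
After converting to SI:
  material A: E = 63.50 GPa, ρ = 2280 kg/m³
  material W: E = 69.00 GPa, ρ = 2799 kg/m³
  material C: E = 197.9 GPa, ρ = 8046 kg/m³
  material S: E = 99.97 GPa, ρ = 8698 kg/m³
  material A: M = 1.75×10⁻³
  material W: M = 1.47×10⁻³
  material C: M = 0.724×10⁻³
  material S: M = 0.534×10⁻³
Highest index: material A.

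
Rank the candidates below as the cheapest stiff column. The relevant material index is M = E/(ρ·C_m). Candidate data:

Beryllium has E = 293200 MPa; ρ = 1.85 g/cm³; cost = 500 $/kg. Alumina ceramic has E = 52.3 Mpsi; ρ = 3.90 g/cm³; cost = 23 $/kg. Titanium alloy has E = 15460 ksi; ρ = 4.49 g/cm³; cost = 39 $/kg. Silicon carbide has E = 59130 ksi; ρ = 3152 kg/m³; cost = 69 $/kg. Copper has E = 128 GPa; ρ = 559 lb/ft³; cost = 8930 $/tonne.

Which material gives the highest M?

After converting to SI:
  beryllium: E = 293.2 GPa, ρ = 1850 kg/m³, cost = 500.0 $/kg
  alumina ceramic: E = 360.6 GPa, ρ = 3900 kg/m³, cost = 23.00 $/kg
  titanium alloy: E = 106.6 GPa, ρ = 4490 kg/m³, cost = 39.00 $/kg
  silicon carbide: E = 407.7 GPa, ρ = 3152 kg/m³, cost = 69.00 $/kg
  copper: E = 128.0 GPa, ρ = 8954 kg/m³, cost = 8.930 $/kg
  alumina ceramic: M = 4.02 MN·m per $
  silicon carbide: M = 1.87 MN·m per $
  copper: M = 1.60 MN·m per $
  titanium alloy: M = 0.609 MN·m per $
  beryllium: M = 0.317 MN·m per $
Highest index: alumina ceramic.

alumina ceramic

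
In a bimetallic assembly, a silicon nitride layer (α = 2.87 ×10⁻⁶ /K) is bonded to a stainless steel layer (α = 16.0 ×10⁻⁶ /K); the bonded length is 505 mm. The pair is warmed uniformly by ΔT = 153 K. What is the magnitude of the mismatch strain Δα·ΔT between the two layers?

2.01×10⁻³

Δα = |2.87 − 16.0|×10⁻⁶/K = 13.1×10⁻⁶/K.
Mismatch strain = Δα·ΔT = 13.1×10⁻⁶ × 153.0 = 2.01×10⁻³.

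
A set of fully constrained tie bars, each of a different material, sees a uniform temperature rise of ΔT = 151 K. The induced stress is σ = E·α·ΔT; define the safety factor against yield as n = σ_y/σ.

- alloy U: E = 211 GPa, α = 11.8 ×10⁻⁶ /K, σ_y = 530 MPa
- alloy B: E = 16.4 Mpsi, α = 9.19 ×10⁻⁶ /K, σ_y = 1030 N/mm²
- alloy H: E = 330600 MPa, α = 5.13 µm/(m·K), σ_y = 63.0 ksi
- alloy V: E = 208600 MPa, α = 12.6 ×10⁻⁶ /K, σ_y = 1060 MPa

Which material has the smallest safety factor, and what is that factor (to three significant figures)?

alloy U, n = 1.41

In consistent units (E in GPa, α in ×10⁻⁶/K, σ_y in MPa):
  alloy U: E = 211.0, α = 11.8, σ_y = 530.0 → σ = 376 MPa, n = 1.41
  alloy B: E = 113.1, α = 9.19, σ_y = 1030 → σ = 157 MPa, n = 6.56
  alloy H: E = 330.6, α = 5.13, σ_y = 434.4 → σ = 256 MPa, n = 1.70
  alloy V: E = 208.6, α = 12.6, σ_y = 1060 → σ = 397 MPa, n = 2.67
Alloy U has the lowest safety factor, n = 1.41.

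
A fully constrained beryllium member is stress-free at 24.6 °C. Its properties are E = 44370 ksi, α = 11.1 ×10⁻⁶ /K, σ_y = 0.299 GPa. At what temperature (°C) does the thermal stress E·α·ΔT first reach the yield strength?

113 °C

E = 44370 ksi = 305.9 GPa.
σ_y = 0.299 GPa = 299.0 MPa.
E·α·ΔT = 299.0 MPa ⇒ ΔT = 299.0 / (305.9×10³ × 11.1×10⁻⁶) = 88.05 K.
T = 24.6 + 88.05 = 112.7 °C.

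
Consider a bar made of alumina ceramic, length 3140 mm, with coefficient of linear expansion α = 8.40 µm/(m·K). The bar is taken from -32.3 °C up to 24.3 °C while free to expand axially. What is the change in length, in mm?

ΔT = 24.3 − (-32.3) = 56.60 K.
ΔL = α·L₀·ΔT = 8.40×10⁻⁶ × 3140 mm × 56.60 K = 1.49 mm.

1.49 mm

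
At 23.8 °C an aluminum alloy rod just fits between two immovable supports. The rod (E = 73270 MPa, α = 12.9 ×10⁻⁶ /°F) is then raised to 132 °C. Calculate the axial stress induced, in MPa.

E = 73270 MPa = 73.27 GPa.
α = 12.9×10⁻⁶/°F × 9/5 = 23.2×10⁻⁶/K.
ΔT = 108.2 K. Constrained thermal stress σ = E·α·ΔT = 73.27×10³ MPa × 23.2×10⁻⁶ × 108.2 = 184 MPa (compressive).

184 MPa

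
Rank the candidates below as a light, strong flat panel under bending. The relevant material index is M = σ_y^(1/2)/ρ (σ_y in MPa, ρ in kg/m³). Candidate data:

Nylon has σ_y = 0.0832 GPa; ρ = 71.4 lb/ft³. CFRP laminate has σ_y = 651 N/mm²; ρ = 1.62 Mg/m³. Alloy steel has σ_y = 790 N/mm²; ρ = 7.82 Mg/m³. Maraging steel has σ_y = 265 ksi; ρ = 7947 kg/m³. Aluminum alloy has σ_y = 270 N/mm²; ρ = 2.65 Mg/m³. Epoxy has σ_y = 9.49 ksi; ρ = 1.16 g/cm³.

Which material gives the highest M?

CFRP laminate

Putting every candidate on a common basis:
  nylon: σ_y = 83.20 MPa, ρ = 1144 kg/m³
  CFRP laminate: σ_y = 651.0 MPa, ρ = 1620 kg/m³
  alloy steel: σ_y = 790.0 MPa, ρ = 7820 kg/m³
  maraging steel: σ_y = 1827 MPa, ρ = 7947 kg/m³
  aluminum alloy: σ_y = 270.0 MPa, ρ = 2650 kg/m³
  epoxy: σ_y = 65.43 MPa, ρ = 1160 kg/m³
  CFRP laminate: M = 15.7×10⁻³
  nylon: M = 7.98×10⁻³
  epoxy: M = 6.97×10⁻³
  aluminum alloy: M = 6.20×10⁻³
  maraging steel: M = 5.38×10⁻³
  alloy steel: M = 3.59×10⁻³
The maximum is for CFRP laminate.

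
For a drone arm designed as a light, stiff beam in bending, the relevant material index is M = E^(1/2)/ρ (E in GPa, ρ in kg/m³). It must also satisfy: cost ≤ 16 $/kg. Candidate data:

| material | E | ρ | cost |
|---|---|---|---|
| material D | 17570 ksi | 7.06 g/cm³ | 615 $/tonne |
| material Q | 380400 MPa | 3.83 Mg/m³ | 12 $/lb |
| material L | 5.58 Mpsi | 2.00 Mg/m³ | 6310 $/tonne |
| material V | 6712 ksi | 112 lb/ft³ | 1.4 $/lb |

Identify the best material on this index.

material V

Screen on constraints: cost ≤ 16 $/kg. Survivors: material D, material L, material V.
Putting every candidate on a common basis:
  material D: E = 121.1 GPa, ρ = 7060 kg/m³
  material L: E = 38.47 GPa, ρ = 2000 kg/m³
  material V: E = 46.28 GPa, ρ = 1794 kg/m³
  material V: M = 3.79×10⁻³
  material L: M = 3.10×10⁻³
  material D: M = 1.56×10⁻³
Material V has the largest M.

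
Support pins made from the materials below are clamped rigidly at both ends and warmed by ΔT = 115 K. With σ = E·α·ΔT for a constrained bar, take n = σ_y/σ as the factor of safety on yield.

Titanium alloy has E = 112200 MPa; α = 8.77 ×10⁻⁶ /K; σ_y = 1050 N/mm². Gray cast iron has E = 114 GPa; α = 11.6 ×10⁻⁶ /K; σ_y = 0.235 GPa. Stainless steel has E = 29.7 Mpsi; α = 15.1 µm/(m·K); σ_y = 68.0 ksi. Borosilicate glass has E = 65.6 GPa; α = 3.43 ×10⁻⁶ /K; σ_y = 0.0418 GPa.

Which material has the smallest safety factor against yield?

stainless steel

Converting E to GPa, α to ×10⁻⁶/K, σ_y to MPa, then σ and n for each:
  titanium alloy: E = 112.2, α = 8.77, σ_y = 1050 → σ = 113 MPa, n = 9.28
  gray cast iron: E = 114.0, α = 11.6, σ_y = 235.0 → σ = 152 MPa, n = 1.55
  stainless steel: E = 204.8, α = 15.1, σ_y = 468.8 → σ = 356 MPa, n = 1.32
  borosilicate glass: E = 65.60, α = 3.43, σ_y = 41.80 → σ = 25.9 MPa, n = 1.62
The minimum is stainless steel at n = 1.32.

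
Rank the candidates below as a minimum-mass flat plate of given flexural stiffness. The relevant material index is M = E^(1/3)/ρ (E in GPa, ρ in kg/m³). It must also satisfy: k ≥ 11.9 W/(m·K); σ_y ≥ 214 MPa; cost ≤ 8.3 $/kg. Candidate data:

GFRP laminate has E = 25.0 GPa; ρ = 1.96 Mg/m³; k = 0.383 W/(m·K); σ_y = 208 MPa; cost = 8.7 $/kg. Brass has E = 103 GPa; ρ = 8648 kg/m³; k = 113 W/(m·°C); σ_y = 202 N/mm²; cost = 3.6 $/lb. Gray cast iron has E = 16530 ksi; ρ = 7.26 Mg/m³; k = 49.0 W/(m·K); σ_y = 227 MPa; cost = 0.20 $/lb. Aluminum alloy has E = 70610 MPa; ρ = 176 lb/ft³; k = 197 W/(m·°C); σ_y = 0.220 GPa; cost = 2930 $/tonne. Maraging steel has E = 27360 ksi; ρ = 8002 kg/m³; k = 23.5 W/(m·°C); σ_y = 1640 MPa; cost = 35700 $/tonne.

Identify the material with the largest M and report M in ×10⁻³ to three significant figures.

Screen on constraints: k ≥ 11.9 W/(m·K); σ_y ≥ 214 MPa; cost ≤ 8.3 $/kg. Survivors: gray cast iron, aluminum alloy.
Putting every candidate on a common basis:
  gray cast iron: E = 114.0 GPa, ρ = 7260 kg/m³
  aluminum alloy: E = 70.61 GPa, ρ = 2819 kg/m³
  aluminum alloy: M = 1.47×10⁻³
  gray cast iron: M = 0.668×10⁻³
Highest index: aluminum alloy.

aluminum alloy, M = 1.47×10⁻³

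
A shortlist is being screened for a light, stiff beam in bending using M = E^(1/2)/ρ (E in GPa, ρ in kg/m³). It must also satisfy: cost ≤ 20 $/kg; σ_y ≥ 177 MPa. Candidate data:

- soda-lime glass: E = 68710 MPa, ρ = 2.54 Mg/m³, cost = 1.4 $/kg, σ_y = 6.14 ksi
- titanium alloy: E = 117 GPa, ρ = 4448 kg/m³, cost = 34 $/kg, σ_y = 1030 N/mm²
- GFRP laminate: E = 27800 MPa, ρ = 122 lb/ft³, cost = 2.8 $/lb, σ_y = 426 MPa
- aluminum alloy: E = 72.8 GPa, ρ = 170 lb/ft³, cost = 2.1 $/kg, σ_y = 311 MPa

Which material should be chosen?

aluminum alloy

Screen on constraints: cost ≤ 20 $/kg; σ_y ≥ 177 MPa. Survivors: GFRP laminate, aluminum alloy.
In SI units:
  GFRP laminate: E = 27.80 GPa, ρ = 1954 kg/m³
  aluminum alloy: E = 72.80 GPa, ρ = 2723 kg/m³
  aluminum alloy: M = 3.13×10⁻³
  GFRP laminate: M = 2.70×10⁻³
Aluminum alloy ranks first.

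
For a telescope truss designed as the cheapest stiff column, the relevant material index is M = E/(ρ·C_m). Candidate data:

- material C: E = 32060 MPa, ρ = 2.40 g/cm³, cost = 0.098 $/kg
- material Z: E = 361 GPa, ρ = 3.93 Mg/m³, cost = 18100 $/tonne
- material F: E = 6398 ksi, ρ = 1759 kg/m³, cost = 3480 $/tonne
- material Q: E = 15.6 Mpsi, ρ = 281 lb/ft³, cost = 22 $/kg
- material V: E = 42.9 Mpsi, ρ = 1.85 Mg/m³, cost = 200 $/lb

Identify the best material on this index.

material C

Normalizing units and computing the index:
  material C: E = 32.06 GPa, ρ = 2400 kg/m³, cost = 0.09800 $/kg
  material Z: E = 361.0 GPa, ρ = 3930 kg/m³, cost = 18.10 $/kg
  material F: E = 44.11 GPa, ρ = 1759 kg/m³, cost = 3.480 $/kg
  material Q: E = 107.6 GPa, ρ = 4501 kg/m³, cost = 22.00 $/kg
  material V: E = 295.8 GPa, ρ = 1850 kg/m³, cost = 440.9 $/kg
  material C: M = 136 MN·m per $
  material F: M = 7.21 MN·m per $
  material Z: M = 5.08 MN·m per $
  material Q: M = 1.09 MN·m per $
  material V: M = 0.363 MN·m per $
Highest index: material C.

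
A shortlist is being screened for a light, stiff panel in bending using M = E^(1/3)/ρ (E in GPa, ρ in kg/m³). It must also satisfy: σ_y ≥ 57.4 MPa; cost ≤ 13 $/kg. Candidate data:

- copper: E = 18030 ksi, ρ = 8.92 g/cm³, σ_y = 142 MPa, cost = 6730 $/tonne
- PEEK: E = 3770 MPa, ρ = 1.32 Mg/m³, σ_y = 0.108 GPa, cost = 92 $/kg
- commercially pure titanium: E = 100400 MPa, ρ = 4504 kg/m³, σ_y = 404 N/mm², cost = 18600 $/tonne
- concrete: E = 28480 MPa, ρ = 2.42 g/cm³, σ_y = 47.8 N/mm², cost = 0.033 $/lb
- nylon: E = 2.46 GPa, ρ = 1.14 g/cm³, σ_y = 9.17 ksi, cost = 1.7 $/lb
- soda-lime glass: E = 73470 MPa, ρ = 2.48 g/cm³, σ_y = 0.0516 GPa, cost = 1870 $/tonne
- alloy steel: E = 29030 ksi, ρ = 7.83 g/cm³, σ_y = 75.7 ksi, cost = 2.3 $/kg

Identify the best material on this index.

nylon

Screen on constraints: σ_y ≥ 57.4 MPa; cost ≤ 13 $/kg. Survivors: copper, nylon, alloy steel.
After converting to SI:
  copper: E = 124.3 GPa, ρ = 8920 kg/m³
  nylon: E = 2.460 GPa, ρ = 1140 kg/m³
  alloy steel: E = 200.2 GPa, ρ = 7830 kg/m³
  nylon: M = 1.18×10⁻³
  alloy steel: M = 0.747×10⁻³
  copper: M = 0.560×10⁻³
Nylon ranks first.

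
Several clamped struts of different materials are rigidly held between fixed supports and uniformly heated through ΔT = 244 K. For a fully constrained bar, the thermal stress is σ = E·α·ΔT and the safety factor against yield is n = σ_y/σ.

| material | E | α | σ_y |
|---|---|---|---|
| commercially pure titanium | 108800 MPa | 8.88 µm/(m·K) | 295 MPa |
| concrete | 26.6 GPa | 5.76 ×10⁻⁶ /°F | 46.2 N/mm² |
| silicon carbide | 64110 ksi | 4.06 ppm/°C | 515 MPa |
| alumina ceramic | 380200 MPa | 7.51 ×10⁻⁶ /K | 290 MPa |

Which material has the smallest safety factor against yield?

alumina ceramic

In consistent units (E in GPa, α in ×10⁻⁶/K, σ_y in MPa):
  commercially pure titanium: E = 108.8, α = 8.88, σ_y = 295.0 → σ = 236 MPa, n = 1.25
  concrete: E = 26.60, α = 10.4, σ_y = 46.20 → σ = 67.3 MPa, n = 0.687
  silicon carbide: E = 442.0, α = 4.06, σ_y = 515.0 → σ = 438 MPa, n = 1.18
  alumina ceramic: E = 380.2, α = 7.51, σ_y = 290.0 → σ = 697 MPa, n = 0.416
Smallest n: alumina ceramic with n = 0.416.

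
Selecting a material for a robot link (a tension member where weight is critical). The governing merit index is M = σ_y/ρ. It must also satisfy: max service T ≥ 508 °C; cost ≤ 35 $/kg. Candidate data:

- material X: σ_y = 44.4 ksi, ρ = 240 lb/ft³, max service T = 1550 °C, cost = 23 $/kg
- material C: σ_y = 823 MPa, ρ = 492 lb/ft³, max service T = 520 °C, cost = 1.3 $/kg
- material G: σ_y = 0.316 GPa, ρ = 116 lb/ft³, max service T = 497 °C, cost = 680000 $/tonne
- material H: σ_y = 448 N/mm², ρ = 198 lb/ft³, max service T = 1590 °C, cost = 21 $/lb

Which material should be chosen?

Screen on constraints: max service T ≥ 508 °C; cost ≤ 35 $/kg. Survivors: material X, material C.
Convert each candidate to consistent units, then evaluate M:
  material X: σ_y = 306.1 MPa, ρ = 3844 kg/m³
  material C: σ_y = 823.0 MPa, ρ = 7881 kg/m³
  material C: M = 104 kN·m/kg
  material X: M = 79.6 kN·m/kg
Material C has the largest M.

material C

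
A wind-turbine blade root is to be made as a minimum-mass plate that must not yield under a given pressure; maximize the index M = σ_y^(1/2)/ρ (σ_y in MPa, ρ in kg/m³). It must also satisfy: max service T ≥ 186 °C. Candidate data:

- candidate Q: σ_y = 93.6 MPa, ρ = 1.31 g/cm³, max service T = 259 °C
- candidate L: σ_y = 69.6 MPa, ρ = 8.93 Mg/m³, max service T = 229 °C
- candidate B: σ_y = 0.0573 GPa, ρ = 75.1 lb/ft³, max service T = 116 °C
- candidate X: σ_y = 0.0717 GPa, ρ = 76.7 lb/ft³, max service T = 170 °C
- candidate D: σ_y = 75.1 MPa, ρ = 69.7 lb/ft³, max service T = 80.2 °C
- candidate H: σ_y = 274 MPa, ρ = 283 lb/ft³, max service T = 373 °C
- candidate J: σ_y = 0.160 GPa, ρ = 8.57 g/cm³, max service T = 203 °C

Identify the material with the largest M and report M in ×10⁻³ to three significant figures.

Screen on constraints: max service T ≥ 186 °C. Survivors: candidate Q, candidate L, candidate H, candidate J.
Normalizing units and computing the index:
  candidate Q: σ_y = 93.60 MPa, ρ = 1310 kg/m³
  candidate L: σ_y = 69.60 MPa, ρ = 8930 kg/m³
  candidate H: σ_y = 274.0 MPa, ρ = 4533 kg/m³
  candidate J: σ_y = 160.0 MPa, ρ = 8570 kg/m³
  candidate Q: M = 7.39×10⁻³
  candidate H: M = 3.65×10⁻³
  candidate J: M = 1.48×10⁻³
  candidate L: M = 0.934×10⁻³
Candidate Q ranks first.

candidate Q, M = 7.39×10⁻³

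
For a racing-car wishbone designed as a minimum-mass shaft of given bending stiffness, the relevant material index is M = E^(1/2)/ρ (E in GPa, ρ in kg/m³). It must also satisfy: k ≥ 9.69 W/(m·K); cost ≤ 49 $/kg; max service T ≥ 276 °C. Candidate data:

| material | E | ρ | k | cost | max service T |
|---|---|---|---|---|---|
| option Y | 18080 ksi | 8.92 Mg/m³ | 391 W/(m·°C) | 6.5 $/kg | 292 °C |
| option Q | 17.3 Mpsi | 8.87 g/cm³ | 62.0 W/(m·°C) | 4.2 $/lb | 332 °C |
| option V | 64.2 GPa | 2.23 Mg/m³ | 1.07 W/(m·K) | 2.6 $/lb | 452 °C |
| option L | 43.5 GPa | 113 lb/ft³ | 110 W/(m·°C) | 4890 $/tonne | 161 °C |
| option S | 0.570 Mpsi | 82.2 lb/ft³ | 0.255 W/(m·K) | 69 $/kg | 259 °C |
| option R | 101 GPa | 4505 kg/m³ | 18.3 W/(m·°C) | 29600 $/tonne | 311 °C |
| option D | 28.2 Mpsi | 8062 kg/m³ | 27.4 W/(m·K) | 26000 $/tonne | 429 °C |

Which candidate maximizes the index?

option R

Screen on constraints: k ≥ 9.69 W/(m·K); cost ≤ 49 $/kg; max service T ≥ 276 °C. Survivors: option Y, option Q, option R, option D.
In SI units:
  option Y: E = 124.7 GPa, ρ = 8920 kg/m³
  option Q: E = 119.3 GPa, ρ = 8870 kg/m³
  option R: E = 101.0 GPa, ρ = 4505 kg/m³
  option D: E = 194.4 GPa, ρ = 8062 kg/m³
  option R: M = 2.23×10⁻³
  option D: M = 1.73×10⁻³
  option Y: M = 1.25×10⁻³
  option Q: M = 1.23×10⁻³
The maximum is for option R.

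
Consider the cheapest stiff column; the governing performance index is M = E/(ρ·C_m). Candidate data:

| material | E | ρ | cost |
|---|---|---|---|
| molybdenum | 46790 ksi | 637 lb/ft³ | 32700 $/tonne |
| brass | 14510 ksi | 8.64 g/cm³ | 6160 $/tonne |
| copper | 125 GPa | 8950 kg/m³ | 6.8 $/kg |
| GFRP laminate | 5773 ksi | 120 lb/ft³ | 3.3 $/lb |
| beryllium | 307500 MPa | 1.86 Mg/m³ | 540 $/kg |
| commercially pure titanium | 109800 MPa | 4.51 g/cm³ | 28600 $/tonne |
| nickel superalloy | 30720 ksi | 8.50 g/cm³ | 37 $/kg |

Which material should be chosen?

After converting to SI:
  molybdenum: E = 322.6 GPa, ρ = 10200 kg/m³, cost = 32.70 $/kg
  brass: E = 100.0 GPa, ρ = 8640 kg/m³, cost = 6.160 $/kg
  copper: E = 125.0 GPa, ρ = 8950 kg/m³, cost = 6.800 $/kg
  GFRP laminate: E = 39.80 GPa, ρ = 1922 kg/m³, cost = 7.275 $/kg
  beryllium: E = 307.5 GPa, ρ = 1860 kg/m³, cost = 540.0 $/kg
  commercially pure titanium: E = 109.8 GPa, ρ = 4510 kg/m³, cost = 28.60 $/kg
  nickel superalloy: E = 211.8 GPa, ρ = 8500 kg/m³, cost = 37.00 $/kg
  GFRP laminate: M = 2.85 MN·m per $
  copper: M = 2.05 MN·m per $
  brass: M = 1.88 MN·m per $
  molybdenum: M = 0.967 MN·m per $
  commercially pure titanium: M = 0.851 MN·m per $
  nickel superalloy: M = 0.673 MN·m per $
  beryllium: M = 0.306 MN·m per $
Highest index: GFRP laminate.

GFRP laminate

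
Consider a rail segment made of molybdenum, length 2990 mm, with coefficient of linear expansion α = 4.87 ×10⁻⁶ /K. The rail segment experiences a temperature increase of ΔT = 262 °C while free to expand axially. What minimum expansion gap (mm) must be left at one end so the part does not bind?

3.82 mm

ΔL = α·L₀·ΔT = 4.87×10⁻⁶ × 2990 mm × 262.0 K = 3.82 mm.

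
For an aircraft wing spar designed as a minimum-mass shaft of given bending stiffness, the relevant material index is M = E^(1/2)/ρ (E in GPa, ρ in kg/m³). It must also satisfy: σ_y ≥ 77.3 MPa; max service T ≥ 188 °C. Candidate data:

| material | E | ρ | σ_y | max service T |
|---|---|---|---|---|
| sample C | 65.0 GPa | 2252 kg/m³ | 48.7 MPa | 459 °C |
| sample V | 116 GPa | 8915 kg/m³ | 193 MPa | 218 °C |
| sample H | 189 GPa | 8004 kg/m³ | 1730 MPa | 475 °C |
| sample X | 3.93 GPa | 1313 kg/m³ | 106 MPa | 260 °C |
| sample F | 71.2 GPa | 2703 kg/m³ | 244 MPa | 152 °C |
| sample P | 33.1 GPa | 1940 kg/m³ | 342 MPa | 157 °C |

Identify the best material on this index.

sample H

Screen on constraints: σ_y ≥ 77.3 MPa; max service T ≥ 188 °C. Survivors: sample V, sample H, sample X.
Per-candidate index values:
  sample H: M = 1.72×10⁻³
  sample X: M = 1.51×10⁻³
  sample V: M = 1.21×10⁻³
Sample H has the largest M.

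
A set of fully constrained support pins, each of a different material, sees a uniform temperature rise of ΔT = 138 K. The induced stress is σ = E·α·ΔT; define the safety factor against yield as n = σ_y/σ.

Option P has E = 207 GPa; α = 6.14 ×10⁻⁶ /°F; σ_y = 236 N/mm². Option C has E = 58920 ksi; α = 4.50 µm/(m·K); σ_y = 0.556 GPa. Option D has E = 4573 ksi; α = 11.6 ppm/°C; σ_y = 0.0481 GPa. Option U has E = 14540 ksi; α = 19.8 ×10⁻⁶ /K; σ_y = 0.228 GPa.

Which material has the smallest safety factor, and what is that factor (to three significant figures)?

option P, n = 0.748

With everything in SI (GPa, ×10⁻⁶/K, MPa):
  option P: E = 207.0, α = 11.1, σ_y = 236.0 → σ = 316 MPa, n = 0.748
  option C: E = 406.2, α = 4.50, σ_y = 556.0 → σ = 252 MPa, n = 2.20
  option D: E = 31.53, α = 11.6, σ_y = 48.10 → σ = 50.5 MPa, n = 0.953
  option U: E = 100.2, α = 19.8, σ_y = 228.0 → σ = 274 MPa, n = 0.832
Option P has the lowest safety factor, n = 0.748.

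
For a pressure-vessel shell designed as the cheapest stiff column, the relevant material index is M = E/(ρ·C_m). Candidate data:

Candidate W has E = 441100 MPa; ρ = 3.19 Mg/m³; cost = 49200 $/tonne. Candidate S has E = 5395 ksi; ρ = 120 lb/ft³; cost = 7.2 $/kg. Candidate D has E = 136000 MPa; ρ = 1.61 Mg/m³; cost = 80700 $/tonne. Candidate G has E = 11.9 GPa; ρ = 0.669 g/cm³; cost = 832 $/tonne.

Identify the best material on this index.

Putting every candidate on a common basis:
  candidate W: E = 441.1 GPa, ρ = 3190 kg/m³, cost = 49.20 $/kg
  candidate S: E = 37.20 GPa, ρ = 1922 kg/m³, cost = 7.200 $/kg
  candidate D: E = 136.0 GPa, ρ = 1610 kg/m³, cost = 80.70 $/kg
  candidate G: E = 11.90 GPa, ρ = 669.0 kg/m³, cost = 0.8320 $/kg
  candidate G: M = 21.4 MN·m per $
  candidate W: M = 2.81 MN·m per $
  candidate S: M = 2.69 MN·m per $
  candidate D: M = 1.05 MN·m per $
Candidate G has the largest M.

candidate G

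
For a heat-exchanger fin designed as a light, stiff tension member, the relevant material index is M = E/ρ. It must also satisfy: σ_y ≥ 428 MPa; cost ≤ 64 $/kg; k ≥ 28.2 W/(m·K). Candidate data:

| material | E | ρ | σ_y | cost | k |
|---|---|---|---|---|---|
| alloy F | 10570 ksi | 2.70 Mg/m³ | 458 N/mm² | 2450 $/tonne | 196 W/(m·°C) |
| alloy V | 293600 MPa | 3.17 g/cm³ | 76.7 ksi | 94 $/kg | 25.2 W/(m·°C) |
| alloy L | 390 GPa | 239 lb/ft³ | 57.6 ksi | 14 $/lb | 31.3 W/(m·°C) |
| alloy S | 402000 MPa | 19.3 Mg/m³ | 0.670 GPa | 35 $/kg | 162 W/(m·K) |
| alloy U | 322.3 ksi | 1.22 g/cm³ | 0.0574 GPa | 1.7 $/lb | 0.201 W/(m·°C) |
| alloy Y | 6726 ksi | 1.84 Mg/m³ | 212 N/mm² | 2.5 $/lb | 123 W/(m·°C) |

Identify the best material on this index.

alloy F

Screen on constraints: σ_y ≥ 428 MPa; cost ≤ 64 $/kg; k ≥ 28.2 W/(m·K). Survivors: alloy F, alloy S.
Normalizing units and computing the index:
  alloy F: E = 72.88 GPa, ρ = 2700 kg/m³
  alloy S: E = 402.0 GPa, ρ = 19300 kg/m³
  alloy F: M = 27.0 MN·m/kg
  alloy S: M = 20.8 MN·m/kg
Alloy F ranks first.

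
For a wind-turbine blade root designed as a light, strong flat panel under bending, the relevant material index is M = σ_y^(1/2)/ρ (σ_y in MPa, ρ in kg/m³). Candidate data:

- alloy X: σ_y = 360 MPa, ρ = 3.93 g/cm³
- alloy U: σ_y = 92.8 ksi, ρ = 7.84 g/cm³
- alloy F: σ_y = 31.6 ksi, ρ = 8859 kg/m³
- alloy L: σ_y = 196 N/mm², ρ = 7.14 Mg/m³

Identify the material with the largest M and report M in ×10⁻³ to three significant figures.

alloy X, M = 4.83×10⁻³

Convert each candidate to consistent units, then evaluate M:
  alloy X: σ_y = 360.0 MPa, ρ = 3930 kg/m³
  alloy U: σ_y = 639.8 MPa, ρ = 7840 kg/m³
  alloy F: σ_y = 217.9 MPa, ρ = 8859 kg/m³
  alloy L: σ_y = 196.0 MPa, ρ = 7140 kg/m³
  alloy X: M = 4.83×10⁻³
  alloy U: M = 3.23×10⁻³
  alloy L: M = 1.96×10⁻³
  alloy F: M = 1.67×10⁻³
Alloy X ranks first.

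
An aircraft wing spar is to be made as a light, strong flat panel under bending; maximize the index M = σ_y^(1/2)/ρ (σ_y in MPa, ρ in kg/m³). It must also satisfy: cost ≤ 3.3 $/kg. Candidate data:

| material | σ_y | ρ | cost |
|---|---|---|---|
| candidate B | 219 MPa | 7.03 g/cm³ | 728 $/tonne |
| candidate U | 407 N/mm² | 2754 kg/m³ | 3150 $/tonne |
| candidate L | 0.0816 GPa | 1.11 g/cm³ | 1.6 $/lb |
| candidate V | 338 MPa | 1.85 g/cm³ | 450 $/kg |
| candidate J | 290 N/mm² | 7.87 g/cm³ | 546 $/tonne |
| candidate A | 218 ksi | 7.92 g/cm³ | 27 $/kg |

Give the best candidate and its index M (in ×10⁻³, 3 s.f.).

Screen on constraints: cost ≤ 3.3 $/kg. Survivors: candidate B, candidate U, candidate J.
After converting to SI:
  candidate B: σ_y = 219.0 MPa, ρ = 7030 kg/m³
  candidate U: σ_y = 407.0 MPa, ρ = 2754 kg/m³
  candidate J: σ_y = 290.0 MPa, ρ = 7870 kg/m³
  candidate U: M = 7.33×10⁻³
  candidate J: M = 2.16×10⁻³
  candidate B: M = 2.11×10⁻³
Highest index: candidate U.

candidate U, M = 7.33×10⁻³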